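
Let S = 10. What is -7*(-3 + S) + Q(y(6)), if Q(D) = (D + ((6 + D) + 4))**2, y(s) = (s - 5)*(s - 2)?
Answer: 275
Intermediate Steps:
y(s) = (-5 + s)*(-2 + s)
Q(D) = (10 + 2*D)**2 (Q(D) = (D + (10 + D))**2 = (10 + 2*D)**2)
-7*(-3 + S) + Q(y(6)) = -7*(-3 + 10) + 4*(5 + (10 + 6**2 - 7*6))**2 = -7*7 + 4*(5 + (10 + 36 - 42))**2 = -49 + 4*(5 + 4)**2 = -49 + 4*9**2 = -49 + 4*81 = -49 + 324 = 275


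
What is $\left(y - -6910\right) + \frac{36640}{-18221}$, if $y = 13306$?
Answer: $\frac{368319096}{18221} \approx 20214.0$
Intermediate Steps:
$\left(y - -6910\right) + \frac{36640}{-18221} = \left(13306 - -6910\right) + \frac{36640}{-18221} = \left(13306 + 6910\right) + 36640 \left(- \frac{1}{18221}\right) = 20216 - \frac{36640}{18221} = \frac{368319096}{18221}$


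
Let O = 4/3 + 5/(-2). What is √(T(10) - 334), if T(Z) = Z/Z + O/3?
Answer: I*√12002/6 ≈ 18.259*I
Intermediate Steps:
O = -7/6 (O = 4*(⅓) + 5*(-½) = 4/3 - 5/2 = -7/6 ≈ -1.1667)
T(Z) = 11/18 (T(Z) = Z/Z - 7/6/3 = 1 - 7/6*⅓ = 1 - 7/18 = 11/18)
√(T(10) - 334) = √(11/18 - 334) = √(-6001/18) = I*√12002/6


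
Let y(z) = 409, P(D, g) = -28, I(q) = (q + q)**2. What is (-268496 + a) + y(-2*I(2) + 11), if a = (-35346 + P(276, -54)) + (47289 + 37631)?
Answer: -218541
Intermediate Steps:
I(q) = 4*q**2 (I(q) = (2*q)**2 = 4*q**2)
a = 49546 (a = (-35346 - 28) + (47289 + 37631) = -35374 + 84920 = 49546)
(-268496 + a) + y(-2*I(2) + 11) = (-268496 + 49546) + 409 = -218950 + 409 = -218541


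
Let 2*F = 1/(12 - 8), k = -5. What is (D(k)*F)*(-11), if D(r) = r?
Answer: 55/8 ≈ 6.8750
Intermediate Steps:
F = 1/8 (F = 1/(2*(12 - 8)) = (1/2)/4 = (1/2)*(1/4) = 1/8 ≈ 0.12500)
(D(k)*F)*(-11) = -5*1/8*(-11) = -5/8*(-11) = 55/8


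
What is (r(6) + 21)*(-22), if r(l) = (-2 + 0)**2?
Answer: -550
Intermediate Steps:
r(l) = 4 (r(l) = (-2)**2 = 4)
(r(6) + 21)*(-22) = (4 + 21)*(-22) = 25*(-22) = -550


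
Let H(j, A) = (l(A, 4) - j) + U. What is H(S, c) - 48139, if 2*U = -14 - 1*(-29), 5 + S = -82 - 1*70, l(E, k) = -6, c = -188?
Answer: -95961/2 ≈ -47981.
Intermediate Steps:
S = -157 (S = -5 + (-82 - 1*70) = -5 + (-82 - 70) = -5 - 152 = -157)
U = 15/2 (U = (-14 - 1*(-29))/2 = (-14 + 29)/2 = (½)*15 = 15/2 ≈ 7.5000)
H(j, A) = 3/2 - j (H(j, A) = (-6 - j) + 15/2 = 3/2 - j)
H(S, c) - 48139 = (3/2 - 1*(-157)) - 48139 = (3/2 + 157) - 48139 = 317/2 - 48139 = -95961/2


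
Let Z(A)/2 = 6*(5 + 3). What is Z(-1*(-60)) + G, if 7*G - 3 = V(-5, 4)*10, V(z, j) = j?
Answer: 715/7 ≈ 102.14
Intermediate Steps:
Z(A) = 96 (Z(A) = 2*(6*(5 + 3)) = 2*(6*8) = 2*48 = 96)
G = 43/7 (G = 3/7 + (4*10)/7 = 3/7 + (⅐)*40 = 3/7 + 40/7 = 43/7 ≈ 6.1429)
Z(-1*(-60)) + G = 96 + 43/7 = 715/7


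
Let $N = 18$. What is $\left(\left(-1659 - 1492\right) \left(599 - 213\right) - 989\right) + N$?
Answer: $-1217257$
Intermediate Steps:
$\left(\left(-1659 - 1492\right) \left(599 - 213\right) - 989\right) + N = \left(\left(-1659 - 1492\right) \left(599 - 213\right) - 989\right) + 18 = \left(\left(-3151\right) 386 - 989\right) + 18 = \left(-1216286 - 989\right) + 18 = -1217275 + 18 = -1217257$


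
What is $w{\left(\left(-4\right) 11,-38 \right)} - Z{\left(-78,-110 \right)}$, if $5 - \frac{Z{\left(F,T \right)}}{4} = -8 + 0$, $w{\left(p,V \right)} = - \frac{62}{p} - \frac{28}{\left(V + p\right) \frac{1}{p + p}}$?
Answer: $- \frac{72737}{902} \approx -80.64$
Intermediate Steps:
$w{\left(p,V \right)} = - \frac{62}{p} - \frac{56 p}{V + p}$ ($w{\left(p,V \right)} = - \frac{62}{p} - \frac{28}{\left(V + p\right) \frac{1}{2 p}} = - \frac{62}{p} - \frac{28}{\frac{1}{2} \frac{1}{p} \left(V + p\right)} = - \frac{62}{p} - 28 \frac{2 p}{V + p} = - \frac{62}{p} - \frac{56 p}{V + p}$)
$Z{\left(F,T \right)} = 52$ ($Z{\left(F,T \right)} = 20 - 4 \left(-8 + 0\right) = 20 - -32 = 20 + 32 = 52$)
$w{\left(\left(-4\right) 11,-38 \right)} - Z{\left(-78,-110 \right)} = \frac{2 \left(\left(-31\right) \left(-38\right) - 31 \left(\left(-4\right) 11\right) - 28 \left(\left(-4\right) 11\right)^{2}\right)}{\left(-4\right) 11 \left(-38 - 44\right)} - 52 = \frac{2 \left(1178 - -1364 - 28 \left(-44\right)^{2}\right)}{\left(-44\right) \left(-38 - 44\right)} - 52 = 2 \left(- \frac{1}{44}\right) \frac{1}{-82} \left(1178 + 1364 - 54208\right) - 52 = 2 \left(- \frac{1}{44}\right) \left(- \frac{1}{82}\right) \left(1178 + 1364 - 54208\right) - 52 = 2 \left(- \frac{1}{44}\right) \left(- \frac{1}{82}\right) \left(-51666\right) - 52 = - \frac{25833}{902} - 52 = - \frac{72737}{902}$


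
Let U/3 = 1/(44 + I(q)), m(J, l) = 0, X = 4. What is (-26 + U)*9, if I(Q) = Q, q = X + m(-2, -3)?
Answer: -3735/16 ≈ -233.44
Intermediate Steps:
q = 4 (q = 4 + 0 = 4)
U = 1/16 (U = 3/(44 + 4) = 3/48 = 3*(1/48) = 1/16 ≈ 0.062500)
(-26 + U)*9 = (-26 + 1/16)*9 = -415/16*9 = -3735/16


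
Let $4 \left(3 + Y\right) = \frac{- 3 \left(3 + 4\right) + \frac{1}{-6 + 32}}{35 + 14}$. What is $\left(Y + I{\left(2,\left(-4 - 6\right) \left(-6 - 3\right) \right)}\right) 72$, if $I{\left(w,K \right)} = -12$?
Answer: $- \frac{692865}{637} \approx -1087.7$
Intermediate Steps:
$Y = - \frac{15833}{5096}$ ($Y = -3 + \frac{\left(- 3 \left(3 + 4\right) + \frac{1}{-6 + 32}\right) \frac{1}{35 + 14}}{4} = -3 + \frac{\left(\left(-3\right) 7 + \frac{1}{26}\right) \frac{1}{49}}{4} = -3 + \frac{\left(-21 + \frac{1}{26}\right) \frac{1}{49}}{4} = -3 + \frac{\left(- \frac{545}{26}\right) \frac{1}{49}}{4} = -3 + \frac{1}{4} \left(- \frac{545}{1274}\right) = -3 - \frac{545}{5096} = - \frac{15833}{5096} \approx -3.1069$)
$\left(Y + I{\left(2,\left(-4 - 6\right) \left(-6 - 3\right) \right)}\right) 72 = \left(- \frac{15833}{5096} - 12\right) 72 = \left(- \frac{76985}{5096}\right) 72 = - \frac{692865}{637}$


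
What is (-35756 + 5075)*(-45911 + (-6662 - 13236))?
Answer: 2019085929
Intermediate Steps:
(-35756 + 5075)*(-45911 + (-6662 - 13236)) = -30681*(-45911 - 19898) = -30681*(-65809) = 2019085929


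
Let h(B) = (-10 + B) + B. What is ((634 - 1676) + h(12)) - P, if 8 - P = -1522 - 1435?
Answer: -3993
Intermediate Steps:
P = 2965 (P = 8 - (-1522 - 1435) = 8 - 1*(-2957) = 8 + 2957 = 2965)
h(B) = -10 + 2*B
((634 - 1676) + h(12)) - P = ((634 - 1676) + (-10 + 2*12)) - 1*2965 = (-1042 + (-10 + 24)) - 2965 = (-1042 + 14) - 2965 = -1028 - 2965 = -3993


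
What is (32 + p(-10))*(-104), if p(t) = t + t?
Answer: -1248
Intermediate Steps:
p(t) = 2*t
(32 + p(-10))*(-104) = (32 + 2*(-10))*(-104) = (32 - 20)*(-104) = 12*(-104) = -1248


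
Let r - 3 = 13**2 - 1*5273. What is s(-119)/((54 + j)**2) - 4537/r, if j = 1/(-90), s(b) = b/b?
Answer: 107159348197/120434002981 ≈ 0.88978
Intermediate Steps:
s(b) = 1
j = -1/90 ≈ -0.011111
r = -5101 (r = 3 + (13**2 - 1*5273) = 3 + (169 - 5273) = 3 - 5104 = -5101)
s(-119)/((54 + j)**2) - 4537/r = 1/(54 - 1/90)**2 - 4537/(-5101) = 1/(4859/90)**2 - 4537*(-1/5101) = 1/(23609881/8100) + 4537/5101 = 1*(8100/23609881) + 4537/5101 = 8100/23609881 + 4537/5101 = 107159348197/120434002981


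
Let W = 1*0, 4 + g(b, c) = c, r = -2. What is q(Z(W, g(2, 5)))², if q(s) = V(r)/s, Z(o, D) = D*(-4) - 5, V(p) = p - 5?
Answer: 49/81 ≈ 0.60494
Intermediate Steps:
g(b, c) = -4 + c
W = 0
V(p) = -5 + p
Z(o, D) = -5 - 4*D (Z(o, D) = -4*D - 5 = -5 - 4*D)
q(s) = -7/s (q(s) = (-5 - 2)/s = -7/s)
q(Z(W, g(2, 5)))² = (-7/(-5 - 4*(-4 + 5)))² = (-7/(-5 - 4*1))² = (-7/(-5 - 4))² = (-7/(-9))² = (-7*(-⅑))² = (7/9)² = 49/81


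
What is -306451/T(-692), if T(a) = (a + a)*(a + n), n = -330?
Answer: -306451/1414448 ≈ -0.21666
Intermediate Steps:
T(a) = 2*a*(-330 + a) (T(a) = (a + a)*(a - 330) = (2*a)*(-330 + a) = 2*a*(-330 + a))
-306451/T(-692) = -306451*(-1/(1384*(-330 - 692))) = -306451/(2*(-692)*(-1022)) = -306451/1414448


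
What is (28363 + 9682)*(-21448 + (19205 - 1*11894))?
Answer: -537842165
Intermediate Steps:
(28363 + 9682)*(-21448 + (19205 - 1*11894)) = 38045*(-21448 + (19205 - 11894)) = 38045*(-21448 + 7311) = 38045*(-14137) = -537842165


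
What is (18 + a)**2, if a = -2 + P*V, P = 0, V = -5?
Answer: 256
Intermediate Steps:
a = -2 (a = -2 + 0*(-5) = -2 + 0 = -2)
(18 + a)**2 = (18 - 2)**2 = 16**2 = 256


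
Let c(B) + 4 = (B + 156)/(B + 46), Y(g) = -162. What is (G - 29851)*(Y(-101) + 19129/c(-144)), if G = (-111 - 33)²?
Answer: 8841960175/202 ≈ 4.3772e+7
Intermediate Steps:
c(B) = -4 + (156 + B)/(46 + B) (c(B) = -4 + (B + 156)/(B + 46) = -4 + (156 + B)/(46 + B))
G = 20736 (G = (-144)² = 20736)
(G - 29851)*(Y(-101) + 19129/c(-144)) = (20736 - 29851)*(-162 + 19129/(((-28 - 3*(-144))/(46 - 144)))) = -9115*(-162 + 19129/(((-28 + 432)/(-98)))) = -9115*(-162 + 19129/((-1/98*404))) = -9115*(-162 + 19129/(-202/49)) = -9115*(-162 + 19129*(-49/202)) = -9115*(-162 - 937321/202) = -9115*(-970045/202) = 8841960175/202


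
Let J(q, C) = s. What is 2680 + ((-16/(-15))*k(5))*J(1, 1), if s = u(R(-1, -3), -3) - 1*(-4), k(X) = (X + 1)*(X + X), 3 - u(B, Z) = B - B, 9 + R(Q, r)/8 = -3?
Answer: 3128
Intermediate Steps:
R(Q, r) = -96 (R(Q, r) = -72 + 8*(-3) = -72 - 24 = -96)
u(B, Z) = 3 (u(B, Z) = 3 - (B - B) = 3 - 1*0 = 3 + 0 = 3)
k(X) = 2*X*(1 + X) (k(X) = (1 + X)*(2*X) = 2*X*(1 + X))
s = 7 (s = 3 - 1*(-4) = 3 + 4 = 7)
J(q, C) = 7
2680 + ((-16/(-15))*k(5))*J(1, 1) = 2680 + ((-16/(-15))*(2*5*(1 + 5)))*7 = 2680 + ((-16*(-1/15))*(2*5*6))*7 = 2680 + ((16/15)*60)*7 = 2680 + 64*7 = 2680 + 448 = 3128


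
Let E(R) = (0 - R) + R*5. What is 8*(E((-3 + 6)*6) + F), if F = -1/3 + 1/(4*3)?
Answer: 574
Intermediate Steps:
F = -¼ (F = -1*⅓ + 1/12 = -⅓ + 1*(1/12) = -⅓ + 1/12 = -¼ ≈ -0.25000)
E(R) = 4*R (E(R) = -R + 5*R = 4*R)
8*(E((-3 + 6)*6) + F) = 8*(4*((-3 + 6)*6) - ¼) = 8*(4*(3*6) - ¼) = 8*(4*18 - ¼) = 8*(72 - ¼) = 8*(287/4) = 574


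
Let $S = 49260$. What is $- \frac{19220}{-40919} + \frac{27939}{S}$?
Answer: $\frac{696671047}{671889980} \approx 1.0369$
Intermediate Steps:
$- \frac{19220}{-40919} + \frac{27939}{S} = - \frac{19220}{-40919} + \frac{27939}{49260} = \left(-19220\right) \left(- \frac{1}{40919}\right) + 27939 \cdot \frac{1}{49260} = \frac{19220}{40919} + \frac{9313}{16420} = \frac{696671047}{671889980}$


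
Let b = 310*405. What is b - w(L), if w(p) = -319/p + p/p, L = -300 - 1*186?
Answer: 61016495/486 ≈ 1.2555e+5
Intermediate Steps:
L = -486 (L = -300 - 186 = -486)
w(p) = 1 - 319/p (w(p) = -319/p + 1 = 1 - 319/p)
b = 125550
b - w(L) = 125550 - (-319 - 486)/(-486) = 125550 - (-1)*(-805)/486 = 125550 - 1*805/486 = 125550 - 805/486 = 61016495/486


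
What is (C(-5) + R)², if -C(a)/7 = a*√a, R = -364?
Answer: 126371 - 25480*I*√5 ≈ 1.2637e+5 - 56975.0*I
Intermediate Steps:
C(a) = -7*a^(3/2) (C(a) = -7*a*√a = -7*a^(3/2))
(C(-5) + R)² = (-(-35)*I*√5 - 364)² = (35*I*√5 - 364)² = (-364 + 35*I*√5)²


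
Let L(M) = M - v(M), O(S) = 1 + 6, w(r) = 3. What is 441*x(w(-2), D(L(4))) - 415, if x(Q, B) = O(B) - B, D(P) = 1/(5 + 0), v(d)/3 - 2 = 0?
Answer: 12919/5 ≈ 2583.8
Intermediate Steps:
O(S) = 7
v(d) = 6 (v(d) = 6 + 3*0 = 6 + 0 = 6)
L(M) = -6 + M (L(M) = M - 1*6 = M - 6 = -6 + M)
D(P) = ⅕ (D(P) = 1/5 = ⅕)
x(Q, B) = 7 - B
441*x(w(-2), D(L(4))) - 415 = 441*(7 - 1*⅕) - 415 = 441*(7 - ⅕) - 415 = 441*(34/5) - 415 = 14994/5 - 415 = 12919/5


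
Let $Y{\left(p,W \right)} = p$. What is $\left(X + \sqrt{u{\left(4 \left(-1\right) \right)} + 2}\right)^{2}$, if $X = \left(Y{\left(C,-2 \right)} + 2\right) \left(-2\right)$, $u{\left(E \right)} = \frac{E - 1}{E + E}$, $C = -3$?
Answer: $\frac{53}{8} + \sqrt{42} \approx 13.106$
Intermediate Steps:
$u{\left(E \right)} = \frac{-1 + E}{2 E}$
$X = 2$ ($X = \left(-3 + 2\right) \left(-2\right) = \left(-1\right) \left(-2\right) = 2$)
$\left(X + \sqrt{u{\left(4 \left(-1\right) \right)} + 2}\right)^{2} = \left(2 + \sqrt{\frac{-1 + 4 \left(-1\right)}{2 \cdot 4 \left(-1\right)} + 2}\right)^{2} = \left(2 + \sqrt{\frac{-1 - 4}{2 \left(-4\right)} + 2}\right)^{2} = \left(2 + \sqrt{\frac{1}{2} \left(- \frac{1}{4}\right) \left(-5\right) + 2}\right)^{2} = \left(2 + \sqrt{\frac{5}{8} + 2}\right)^{2} = \left(2 + \sqrt{\frac{21}{8}}\right)^{2} = \left(2 + \frac{\sqrt{42}}{4}\right)^{2}$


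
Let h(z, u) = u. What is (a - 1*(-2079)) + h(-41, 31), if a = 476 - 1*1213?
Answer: 1373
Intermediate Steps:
a = -737 (a = 476 - 1213 = -737)
(a - 1*(-2079)) + h(-41, 31) = (-737 - 1*(-2079)) + 31 = (-737 + 2079) + 31 = 1342 + 31 = 1373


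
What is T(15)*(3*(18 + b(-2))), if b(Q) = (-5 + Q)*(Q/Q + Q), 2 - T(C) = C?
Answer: -975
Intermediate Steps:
T(C) = 2 - C
b(Q) = (1 + Q)*(-5 + Q) (b(Q) = (-5 + Q)*(1 + Q) = (1 + Q)*(-5 + Q))
T(15)*(3*(18 + b(-2))) = (2 - 1*15)*(3*(18 + (-5 + (-2)² - 4*(-2)))) = (2 - 15)*(3*(18 + (-5 + 4 + 8))) = -39*(18 + 7) = -39*25 = -13*75 = -975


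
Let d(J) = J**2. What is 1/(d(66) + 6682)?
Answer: 1/11038 ≈ 9.0596e-5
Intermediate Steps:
1/(d(66) + 6682) = 1/(66**2 + 6682) = 1/(4356 + 6682) = 1/11038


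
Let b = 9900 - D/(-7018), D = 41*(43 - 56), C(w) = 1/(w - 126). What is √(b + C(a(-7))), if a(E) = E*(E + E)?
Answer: 3*√21939424143/4466 ≈ 99.498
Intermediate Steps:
a(E) = 2*E² (a(E) = E*(2*E) = 2*E²)
C(w) = 1/(-126 + w)
D = -533 (D = 41*(-13) = -533)
b = 69477667/7018 (b = 9900 - (-533)/(-7018) = 9900 - (-533)*(-1)/7018 = 9900 - 1*533/7018 = 9900 - 533/7018 = 69477667/7018 ≈ 9899.9)
√(b + C(a(-7))) = √(69477667/7018 + 1/(-126 + 2*(-7)²)) = √(69477667/7018 + 1/(-126 + 2*49)) = √(69477667/7018 + 1/(-126 + 98)) = √(69477667/7018 + 1/(-28)) = √(69477667/7018 - 1/28) = √(972683829/98252) = 3*√21939424143/4466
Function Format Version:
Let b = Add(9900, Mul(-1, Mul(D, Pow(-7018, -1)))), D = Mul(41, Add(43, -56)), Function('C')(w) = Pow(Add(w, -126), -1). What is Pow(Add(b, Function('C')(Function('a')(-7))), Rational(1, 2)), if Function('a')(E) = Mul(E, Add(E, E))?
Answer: Mul(Rational(3, 4466), Pow(21939424143, Rational(1, 2))) ≈ 99.498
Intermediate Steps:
Function('a')(E) = Mul(2, Pow(E, 2)) (Function('a')(E) = Mul(E, Mul(2, E)) = Mul(2, Pow(E, 2)))
Function('C')(w) = Pow(Add(-126, w), -1)
D = -533 (D = Mul(41, -13) = -533)
b = Rational(69477667, 7018) (b = Add(9900, Mul(-1, Mul(-533, Pow(-7018, -1)))) = Add(9900, Mul(-1, Mul(-533, Rational(-1, 7018)))) = Add(9900, Mul(-1, Rational(533, 7018))) = Add(9900, Rational(-533, 7018)) = Rational(69477667, 7018) ≈ 9899.9)
Pow(Add(b, Function('C')(Function('a')(-7))), Rational(1, 2)) = Pow(Add(Rational(69477667, 7018), Pow(Add(-126, Mul(2, Pow(-7, 2))), -1)), Rational(1, 2)) = Pow(Add(Rational(69477667, 7018), Pow(Add(-126, Mul(2, 49)), -1)), Rational(1, 2)) = Pow(Add(Rational(69477667, 7018), Pow(Add(-126, 98), -1)), Rational(1, 2)) = Pow(Add(Rational(69477667, 7018), Pow(-28, -1)), Rational(1, 2)) = Pow(Add(Rational(69477667, 7018), Rational(-1, 28)), Rational(1, 2)) = Pow(Rational(972683829, 98252), Rational(1, 2)) = Mul(Rational(3, 4466), Pow(21939424143, Rational(1, 2)))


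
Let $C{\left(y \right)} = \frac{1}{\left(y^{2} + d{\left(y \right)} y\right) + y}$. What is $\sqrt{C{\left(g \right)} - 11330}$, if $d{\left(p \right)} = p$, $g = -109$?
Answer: $\frac{i \sqrt{6338731730317}}{23653} \approx 106.44 i$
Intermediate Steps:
$C{\left(y \right)} = \frac{1}{y + 2 y^{2}}$ ($C{\left(y \right)} = \frac{1}{\left(y^{2} + y y\right) + y} = \frac{1}{\left(y^{2} + y^{2}\right) + y} = \frac{1}{2 y^{2} + y} = \frac{1}{y + 2 y^{2}}$)
$\sqrt{C{\left(g \right)} - 11330} = \sqrt{\frac{1}{\left(-109\right) \left(1 + 2 \left(-109\right)\right)} - 11330} = \sqrt{- \frac{1}{109 \left(1 - 218\right)} - 11330} = \sqrt{- \frac{1}{109 \left(-217\right)} - 11330} = \sqrt{\left(- \frac{1}{109}\right) \left(- \frac{1}{217}\right) - 11330} = \sqrt{\frac{1}{23653} - 11330} = \sqrt{- \frac{267988489}{23653}} = \frac{i \sqrt{6338731730317}}{23653}$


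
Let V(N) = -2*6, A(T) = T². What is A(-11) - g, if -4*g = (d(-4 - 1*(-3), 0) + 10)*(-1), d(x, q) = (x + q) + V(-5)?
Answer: 487/4 ≈ 121.75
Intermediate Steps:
V(N) = -12
d(x, q) = -12 + q + x (d(x, q) = (x + q) - 12 = (q + x) - 12 = -12 + q + x)
g = -¾ (g = -((-12 + 0 + (-4 - 1*(-3))) + 10)*(-1)/4 = -((-12 + 0 + (-4 + 3)) + 10)*(-1)/4 = -((-12 + 0 - 1) + 10)*(-1)/4 = -(-13 + 10)*(-1)/4 = -(-3)*(-1)/4 = -¼*3 = -¾ ≈ -0.75000)
A(-11) - g = (-11)² - 1*(-¾) = 121 + ¾ = 487/4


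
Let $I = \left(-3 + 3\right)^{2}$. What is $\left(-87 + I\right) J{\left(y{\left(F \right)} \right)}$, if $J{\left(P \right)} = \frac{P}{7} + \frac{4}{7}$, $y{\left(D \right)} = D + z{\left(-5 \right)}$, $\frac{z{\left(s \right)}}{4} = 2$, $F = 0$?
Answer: $- \frac{1044}{7} \approx -149.14$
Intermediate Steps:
$z{\left(s \right)} = 8$ ($z{\left(s \right)} = 4 \cdot 2 = 8$)
$y{\left(D \right)} = 8 + D$ ($y{\left(D \right)} = D + 8 = 8 + D$)
$J{\left(P \right)} = \frac{4}{7} + \frac{P}{7}$ ($J{\left(P \right)} = P \frac{1}{7} + 4 \cdot \frac{1}{7} = \frac{P}{7} + \frac{4}{7} = \frac{4}{7} + \frac{P}{7}$)
$I = 0$ ($I = 0^{2} = 0$)
$\left(-87 + I\right) J{\left(y{\left(F \right)} \right)} = \left(-87 + 0\right) \left(\frac{4}{7} + \frac{8 + 0}{7}\right) = - 87 \left(\frac{4}{7} + \frac{1}{7} \cdot 8\right) = - 87 \left(\frac{4}{7} + \frac{8}{7}\right) = \left(-87\right) \frac{12}{7} = - \frac{1044}{7}$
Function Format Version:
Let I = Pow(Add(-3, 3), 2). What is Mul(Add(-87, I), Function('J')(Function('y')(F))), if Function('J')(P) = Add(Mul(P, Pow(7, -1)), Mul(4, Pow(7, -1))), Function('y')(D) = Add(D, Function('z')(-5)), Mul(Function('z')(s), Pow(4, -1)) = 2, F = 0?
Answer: Rational(-1044, 7) ≈ -149.14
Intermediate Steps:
Function('z')(s) = 8 (Function('z')(s) = Mul(4, 2) = 8)
Function('y')(D) = Add(8, D) (Function('y')(D) = Add(D, 8) = Add(8, D))
Function('J')(P) = Add(Rational(4, 7), Mul(Rational(1, 7), P)) (Function('J')(P) = Add(Mul(P, Rational(1, 7)), Mul(4, Rational(1, 7))) = Add(Mul(Rational(1, 7), P), Rational(4, 7)) = Add(Rational(4, 7), Mul(Rational(1, 7), P)))
I = 0 (I = Pow(0, 2) = 0)
Mul(Add(-87, I), Function('J')(Function('y')(F))) = Mul(Add(-87, 0), Add(Rational(4, 7), Mul(Rational(1, 7), Add(8, 0)))) = Mul(-87, Add(Rational(4, 7), Mul(Rational(1, 7), 8))) = Mul(-87, Add(Rational(4, 7), Rational(8, 7))) = Mul(-87, Rational(12, 7)) = Rational(-1044, 7)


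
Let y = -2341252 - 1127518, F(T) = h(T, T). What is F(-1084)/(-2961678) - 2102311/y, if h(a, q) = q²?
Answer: 1075184618369/5136689898030 ≈ 0.20931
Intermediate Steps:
F(T) = T²
y = -3468770
F(-1084)/(-2961678) - 2102311/y = (-1084)²/(-2961678) - 2102311/(-3468770) = 1175056*(-1/2961678) - 2102311*(-1/3468770) = -587528/1480839 + 2102311/3468770 = 1075184618369/5136689898030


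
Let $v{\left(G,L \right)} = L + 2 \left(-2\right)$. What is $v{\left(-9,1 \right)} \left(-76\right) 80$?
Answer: $18240$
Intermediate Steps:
$v{\left(G,L \right)} = -4 + L$ ($v{\left(G,L \right)} = L - 4 = -4 + L$)
$v{\left(-9,1 \right)} \left(-76\right) 80 = \left(-4 + 1\right) \left(-76\right) 80 = \left(-3\right) \left(-76\right) 80 = 228 \cdot 80 = 18240$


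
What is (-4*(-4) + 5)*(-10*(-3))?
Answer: 630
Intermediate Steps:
(-4*(-4) + 5)*(-10*(-3)) = (16 + 5)*30 = 21*30 = 630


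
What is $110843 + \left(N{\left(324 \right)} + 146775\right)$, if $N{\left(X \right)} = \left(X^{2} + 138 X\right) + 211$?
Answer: $407517$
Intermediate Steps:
$N{\left(X \right)} = 211 + X^{2} + 138 X$
$110843 + \left(N{\left(324 \right)} + 146775\right) = 110843 + \left(\left(211 + 324^{2} + 138 \cdot 324\right) + 146775\right) = 110843 + \left(\left(211 + 104976 + 44712\right) + 146775\right) = 110843 + \left(149899 + 146775\right) = 110843 + 296674 = 407517$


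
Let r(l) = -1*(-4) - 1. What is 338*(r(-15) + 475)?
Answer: 161564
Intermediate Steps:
r(l) = 3 (r(l) = 4 - 1 = 3)
338*(r(-15) + 475) = 338*(3 + 475) = 338*478 = 161564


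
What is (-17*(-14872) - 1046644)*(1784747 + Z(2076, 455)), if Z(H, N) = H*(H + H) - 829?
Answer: -8258482555400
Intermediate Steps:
Z(H, N) = -829 + 2*H² (Z(H, N) = H*(2*H) - 829 = 2*H² - 829 = -829 + 2*H²)
(-17*(-14872) - 1046644)*(1784747 + Z(2076, 455)) = (-17*(-14872) - 1046644)*(1784747 + (-829 + 2*2076²)) = (252824 - 1046644)*(1784747 + (-829 + 2*4309776)) = -793820*(1784747 + (-829 + 8619552)) = -793820*(1784747 + 8618723) = -793820*10403470 = -8258482555400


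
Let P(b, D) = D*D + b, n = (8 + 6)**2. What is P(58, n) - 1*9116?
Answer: 29358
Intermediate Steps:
n = 196 (n = 14**2 = 196)
P(b, D) = b + D**2 (P(b, D) = D**2 + b = b + D**2)
P(58, n) - 1*9116 = (58 + 196**2) - 1*9116 = (58 + 38416) - 9116 = 38474 - 9116 = 29358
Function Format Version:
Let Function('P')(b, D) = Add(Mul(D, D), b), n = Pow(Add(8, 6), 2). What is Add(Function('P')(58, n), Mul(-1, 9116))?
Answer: 29358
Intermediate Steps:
n = 196 (n = Pow(14, 2) = 196)
Function('P')(b, D) = Add(b, Pow(D, 2)) (Function('P')(b, D) = Add(Pow(D, 2), b) = Add(b, Pow(D, 2)))
Add(Function('P')(58, n), Mul(-1, 9116)) = Add(Add(58, Pow(196, 2)), Mul(-1, 9116)) = Add(Add(58, 38416), -9116) = Add(38474, -9116) = 29358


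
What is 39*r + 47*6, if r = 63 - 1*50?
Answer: 789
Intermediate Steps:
r = 13 (r = 63 - 50 = 13)
39*r + 47*6 = 39*13 + 47*6 = 507 + 282 = 789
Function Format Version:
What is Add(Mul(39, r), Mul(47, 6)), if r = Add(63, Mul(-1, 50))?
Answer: 789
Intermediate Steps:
r = 13 (r = Add(63, -50) = 13)
Add(Mul(39, r), Mul(47, 6)) = Add(Mul(39, 13), Mul(47, 6)) = Add(507, 282) = 789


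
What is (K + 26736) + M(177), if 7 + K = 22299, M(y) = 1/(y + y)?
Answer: 17355913/354 ≈ 49028.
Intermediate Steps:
M(y) = 1/(2*y)
K = 22292 (K = -7 + 22299 = 22292)
(K + 26736) + M(177) = (22292 + 26736) + (½)/177 = 49028 + (½)*(1/177) = 49028 + 1/354 = 17355913/354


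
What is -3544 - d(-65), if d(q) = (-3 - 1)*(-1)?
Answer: -3548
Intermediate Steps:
d(q) = 4 (d(q) = -4*(-1) = 4)
-3544 - d(-65) = -3544 - 1*4 = -3544 - 4 = -3548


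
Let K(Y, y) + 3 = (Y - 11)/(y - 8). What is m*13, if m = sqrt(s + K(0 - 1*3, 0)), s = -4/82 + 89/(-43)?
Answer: 13*I*sqrt(41880065)/3526 ≈ 23.86*I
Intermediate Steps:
K(Y, y) = -3 + (-11 + Y)/(-8 + y) (K(Y, y) = -3 + (Y - 11)/(y - 8) = -3 + (-11 + Y)/(-8 + y))
s = -3735/1763 (s = -4*1/82 + 89*(-1/43) = -2/41 - 89/43 = -3735/1763 ≈ -2.1185)
m = I*sqrt(41880065)/3526 (m = sqrt(-3735/1763 + (13 + (0 - 1*3) - 3*0)/(-8 + 0)) = sqrt(-3735/1763 + (13 + (0 - 3) + 0)/(-8)) = sqrt(-3735/1763 - (13 - 3 + 0)/8) = sqrt(-3735/1763 - 1/8*10) = sqrt(-3735/1763 - 5/4) = sqrt(-23755/7052) = I*sqrt(41880065)/3526 ≈ 1.8354*I)
m*13 = (I*sqrt(41880065)/3526)*13 = 13*I*sqrt(41880065)/3526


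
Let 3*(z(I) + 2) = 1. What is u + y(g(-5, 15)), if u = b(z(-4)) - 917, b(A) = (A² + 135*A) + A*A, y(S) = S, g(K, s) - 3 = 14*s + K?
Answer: -8356/9 ≈ -928.44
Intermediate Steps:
g(K, s) = 3 + K + 14*s (g(K, s) = 3 + (14*s + K) = 3 + (K + 14*s) = 3 + K + 14*s)
z(I) = -5/3 (z(I) = -2 + (⅓)*1 = -2 + ⅓ = -5/3)
b(A) = 2*A² + 135*A (b(A) = (A² + 135*A) + A² = 2*A² + 135*A)
u = -10228/9 (u = -5*(135 + 2*(-5/3))/3 - 917 = -5*(135 - 10/3)/3 - 917 = -5/3*395/3 - 917 = -1975/9 - 917 = -10228/9 ≈ -1136.4)
u + y(g(-5, 15)) = -10228/9 + (3 - 5 + 14*15) = -10228/9 + (3 - 5 + 210) = -10228/9 + 208 = -8356/9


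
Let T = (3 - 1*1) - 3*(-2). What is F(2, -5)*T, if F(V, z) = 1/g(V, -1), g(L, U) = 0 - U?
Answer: 8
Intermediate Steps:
g(L, U) = -U
T = 8 (T = (3 - 1) + 6 = 2 + 6 = 8)
F(V, z) = 1 (F(V, z) = 1/(-1*(-1)) = 1/1 = 1)
F(2, -5)*T = 1*8 = 8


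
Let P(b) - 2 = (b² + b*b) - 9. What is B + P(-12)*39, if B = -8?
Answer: 10951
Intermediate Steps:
P(b) = -7 + 2*b² (P(b) = 2 + ((b² + b*b) - 9) = 2 + ((b² + b²) - 9) = 2 + (2*b² - 9) = 2 + (-9 + 2*b²) = -7 + 2*b²)
B + P(-12)*39 = -8 + (-7 + 2*(-12)²)*39 = -8 + (-7 + 2*144)*39 = -8 + (-7 + 288)*39 = -8 + 281*39 = -8 + 10959 = 10951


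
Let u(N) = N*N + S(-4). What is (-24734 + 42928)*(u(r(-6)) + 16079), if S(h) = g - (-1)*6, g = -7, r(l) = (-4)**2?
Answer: 297180796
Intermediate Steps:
r(l) = 16
S(h) = -1 (S(h) = -7 - (-1)*6 = -7 - 1*(-6) = -7 + 6 = -1)
u(N) = -1 + N**2 (u(N) = N*N - 1 = N**2 - 1 = -1 + N**2)
(-24734 + 42928)*(u(r(-6)) + 16079) = (-24734 + 42928)*((-1 + 16**2) + 16079) = 18194*((-1 + 256) + 16079) = 18194*(255 + 16079) = 18194*16334 = 297180796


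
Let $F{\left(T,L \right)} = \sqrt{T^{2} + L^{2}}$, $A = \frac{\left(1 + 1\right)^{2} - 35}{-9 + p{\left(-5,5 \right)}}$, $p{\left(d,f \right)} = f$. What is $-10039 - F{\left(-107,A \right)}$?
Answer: $-10039 - \frac{\sqrt{184145}}{4} \approx -10146.0$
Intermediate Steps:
$A = \frac{31}{4}$ ($A = \frac{\left(1 + 1\right)^{2} - 35}{-9 + 5} = \frac{2^{2} - 35}{-4} = \left(4 - 35\right) \left(- \frac{1}{4}\right) = \left(-31\right) \left(- \frac{1}{4}\right) = \frac{31}{4} \approx 7.75$)
$F{\left(T,L \right)} = \sqrt{L^{2} + T^{2}}$
$-10039 - F{\left(-107,A \right)} = -10039 - \sqrt{\left(\frac{31}{4}\right)^{2} + \left(-107\right)^{2}} = -10039 - \sqrt{\frac{961}{16} + 11449} = -10039 - \sqrt{\frac{184145}{16}} = -10039 - \frac{\sqrt{184145}}{4}$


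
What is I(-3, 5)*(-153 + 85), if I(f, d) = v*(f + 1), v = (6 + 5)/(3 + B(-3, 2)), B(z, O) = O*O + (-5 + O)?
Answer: 374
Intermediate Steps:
B(z, O) = -5 + O + O² (B(z, O) = O² + (-5 + O) = -5 + O + O²)
v = 11/4 (v = (6 + 5)/(3 + (-5 + 2 + 2²)) = 11/(3 + (-5 + 2 + 4)) = 11/(3 + 1) = 11/4 ≈ 2.7500)
I(f, d) = 11/4 + 11*f/4 (I(f, d) = 11*(f + 1)/4 = 11*(1 + f)/4 = 11/4 + 11*f/4)
I(-3, 5)*(-153 + 85) = (11/4 + (11/4)*(-3))*(-153 + 85) = (11/4 - 33/4)*(-68) = -11/2*(-68) = 374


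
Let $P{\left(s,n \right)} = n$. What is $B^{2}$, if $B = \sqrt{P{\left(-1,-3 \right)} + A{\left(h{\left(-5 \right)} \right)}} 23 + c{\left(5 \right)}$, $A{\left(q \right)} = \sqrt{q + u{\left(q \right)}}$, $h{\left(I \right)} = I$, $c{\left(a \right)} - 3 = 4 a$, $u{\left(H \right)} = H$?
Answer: $529 \left(1 + \sqrt{-3 + i \sqrt{10}}\right)^{2} \approx -185.9 + 3702.3 i$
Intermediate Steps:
$c{\left(a \right)} = 3 + 4 a$
$A{\left(q \right)} = \sqrt{2} \sqrt{q}$ ($A{\left(q \right)} = \sqrt{q + q} = \sqrt{2 q} = \sqrt{2} \sqrt{q}$)
$B = 23 + 23 \sqrt{-3 + i \sqrt{10}}$ ($B = \sqrt{-3 + \sqrt{2} \sqrt{-5}} \cdot 23 + \left(3 + 4 \cdot 5\right) = \sqrt{-3 + \sqrt{2} i \sqrt{5}} \cdot 23 + \left(3 + 20\right) = \sqrt{-3 + i \sqrt{10}} \cdot 23 + 23 = 23 \sqrt{-3 + i \sqrt{10}} + 23 = 23 + 23 \sqrt{-3 + i \sqrt{10}} \approx 41.959 + 44.118 i$)
$B^{2} = \left(23 + 23 \sqrt{-3 + i \sqrt{10}}\right)^{2}$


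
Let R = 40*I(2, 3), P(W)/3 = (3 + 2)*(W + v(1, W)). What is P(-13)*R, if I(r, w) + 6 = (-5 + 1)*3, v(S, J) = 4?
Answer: 97200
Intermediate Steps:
I(r, w) = -18 (I(r, w) = -6 + (-5 + 1)*3 = -6 - 4*3 = -6 - 12 = -18)
P(W) = 60 + 15*W (P(W) = 3*((3 + 2)*(W + 4)) = 3*(5*(4 + W)) = 3*(20 + 5*W) = 60 + 15*W)
R = -720 (R = 40*(-18) = -720)
P(-13)*R = (60 + 15*(-13))*(-720) = (60 - 195)*(-720) = -135*(-720) = 97200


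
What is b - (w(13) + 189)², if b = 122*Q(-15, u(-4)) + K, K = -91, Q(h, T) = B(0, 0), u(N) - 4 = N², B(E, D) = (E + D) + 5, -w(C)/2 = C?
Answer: -26050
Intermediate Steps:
w(C) = -2*C
B(E, D) = 5 + D + E (B(E, D) = (D + E) + 5 = 5 + D + E)
u(N) = 4 + N²
Q(h, T) = 5 (Q(h, T) = 5 + 0 + 0 = 5)
b = 519 (b = 122*5 - 91 = 610 - 91 = 519)
b - (w(13) + 189)² = 519 - (-2*13 + 189)² = 519 - (-26 + 189)² = 519 - 1*163² = 519 - 1*26569 = 519 - 26569 = -26050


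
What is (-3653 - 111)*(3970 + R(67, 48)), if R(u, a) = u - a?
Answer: -15014596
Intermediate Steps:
(-3653 - 111)*(3970 + R(67, 48)) = (-3653 - 111)*(3970 + (67 - 1*48)) = -3764*(3970 + (67 - 48)) = -3764*(3970 + 19) = -3764*3989 = -15014596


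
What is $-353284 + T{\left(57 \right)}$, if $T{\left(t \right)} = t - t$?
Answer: $-353284$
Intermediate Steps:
$T{\left(t \right)} = 0$
$-353284 + T{\left(57 \right)} = -353284 + 0 = -353284$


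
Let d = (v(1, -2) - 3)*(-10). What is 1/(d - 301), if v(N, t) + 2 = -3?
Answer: -1/221 ≈ -0.0045249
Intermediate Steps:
v(N, t) = -5 (v(N, t) = -2 - 3 = -5)
d = 80 (d = (-5 - 3)*(-10) = -8*(-10) = 80)
1/(d - 301) = 1/(80 - 301) = 1/(-221) = -1/221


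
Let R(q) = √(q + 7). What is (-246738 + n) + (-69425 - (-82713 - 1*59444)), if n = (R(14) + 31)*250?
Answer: -166256 + 250*√21 ≈ -1.6511e+5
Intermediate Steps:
R(q) = √(7 + q)
n = 7750 + 250*√21 (n = (√(7 + 14) + 31)*250 = (√21 + 31)*250 = (31 + √21)*250 = 7750 + 250*√21 ≈ 8895.6)
(-246738 + n) + (-69425 - (-82713 - 1*59444)) = (-246738 + (7750 + 250*√21)) + (-69425 - (-82713 - 1*59444)) = (-238988 + 250*√21) + (-69425 - (-82713 - 59444)) = (-238988 + 250*√21) + (-69425 - 1*(-142157)) = (-238988 + 250*√21) + (-69425 + 142157) = (-238988 + 250*√21) + 72732 = -166256 + 250*√21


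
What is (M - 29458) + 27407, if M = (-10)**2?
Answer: -1951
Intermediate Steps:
M = 100
(M - 29458) + 27407 = (100 - 29458) + 27407 = -29358 + 27407 = -1951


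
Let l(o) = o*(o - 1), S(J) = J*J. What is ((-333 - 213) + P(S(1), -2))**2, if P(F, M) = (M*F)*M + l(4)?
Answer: 280900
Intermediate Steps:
S(J) = J**2
l(o) = o*(-1 + o)
P(F, M) = 12 + F*M**2 (P(F, M) = (M*F)*M + 4*(-1 + 4) = (F*M)*M + 4*3 = F*M**2 + 12 = 12 + F*M**2)
((-333 - 213) + P(S(1), -2))**2 = ((-333 - 213) + (12 + 1**2*(-2)**2))**2 = (-546 + (12 + 1*4))**2 = (-546 + (12 + 4))**2 = (-546 + 16)**2 = (-530)**2 = 280900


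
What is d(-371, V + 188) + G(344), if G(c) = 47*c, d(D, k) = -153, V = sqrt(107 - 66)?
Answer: 16015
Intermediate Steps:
V = sqrt(41) ≈ 6.4031
d(-371, V + 188) + G(344) = -153 + 47*344 = -153 + 16168 = 16015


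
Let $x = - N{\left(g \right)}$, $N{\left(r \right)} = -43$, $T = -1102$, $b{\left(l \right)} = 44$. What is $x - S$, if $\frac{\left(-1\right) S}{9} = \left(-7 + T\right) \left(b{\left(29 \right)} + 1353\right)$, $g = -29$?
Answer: $-13943414$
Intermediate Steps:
$x = 43$ ($x = \left(-1\right) \left(-43\right) = 43$)
$S = 13943457$ ($S = - 9 \left(-7 - 1102\right) \left(44 + 1353\right) = - 9 \left(\left(-1109\right) 1397\right) = \left(-9\right) \left(-1549273\right) = 13943457$)
$x - S = 43 - 13943457 = -13943414$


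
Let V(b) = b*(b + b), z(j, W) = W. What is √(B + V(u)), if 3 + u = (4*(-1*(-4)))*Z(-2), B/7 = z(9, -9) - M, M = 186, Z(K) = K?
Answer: √1085 ≈ 32.939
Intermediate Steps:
B = -1365 (B = 7*(-9 - 1*186) = 7*(-9 - 186) = 7*(-195) = -1365)
u = -35 (u = -3 + (4*(-1*(-4)))*(-2) = -3 + (4*4)*(-2) = -3 + 16*(-2) = -3 - 32 = -35)
V(b) = 2*b² (V(b) = b*(2*b) = 2*b²)
√(B + V(u)) = √(-1365 + 2*(-35)²) = √(-1365 + 2*1225) = √(-1365 + 2450) = √1085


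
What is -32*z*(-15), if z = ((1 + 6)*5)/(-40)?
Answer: -420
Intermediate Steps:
z = -7/8 (z = (7*5)*(-1/40) = 35*(-1/40) = -7/8 ≈ -0.87500)
-32*z*(-15) = -32*(-7/8)*(-15) = 28*(-15) = -420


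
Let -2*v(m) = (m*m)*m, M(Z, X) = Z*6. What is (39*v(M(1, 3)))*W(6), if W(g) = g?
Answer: -25272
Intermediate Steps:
M(Z, X) = 6*Z
v(m) = -m**3/2 (v(m) = -m*m*m/2 = -m**2*m/2 = -m**3/2)
(39*v(M(1, 3)))*W(6) = (39*(-(6*1)**3/2))*6 = (39*(-1/2*6**3))*6 = (39*(-1/2*216))*6 = (39*(-108))*6 = -4212*6 = -25272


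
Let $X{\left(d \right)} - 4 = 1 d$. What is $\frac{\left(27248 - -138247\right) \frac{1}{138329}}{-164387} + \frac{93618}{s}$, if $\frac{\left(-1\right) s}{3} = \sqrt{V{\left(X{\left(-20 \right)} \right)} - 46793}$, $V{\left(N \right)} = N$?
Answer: $- \frac{9735}{1337617019} + 2 i \sqrt{5201} \approx -7.2779 \cdot 10^{-6} + 144.24 i$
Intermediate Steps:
$X{\left(d \right)} = 4 + d$ ($X{\left(d \right)} = 4 + 1 d = 4 + d$)
$s = - 9 i \sqrt{5201}$ ($s = - 3 \sqrt{\left(4 - 20\right) - 46793} = - 3 \sqrt{-16 - 46793} = - 3 \sqrt{-46809} = - 3 \cdot 3 i \sqrt{5201} = - 9 i \sqrt{5201} \approx - 649.06 i$)
$\frac{\left(27248 - -138247\right) \frac{1}{138329}}{-164387} + \frac{93618}{s} = \frac{\left(27248 - -138247\right) \frac{1}{138329}}{-164387} + \frac{93618}{\left(-9\right) i \sqrt{5201}} = \left(27248 + 138247\right) \frac{1}{138329} \left(- \frac{1}{164387}\right) + 93618 \frac{i \sqrt{5201}}{46809} = 165495 \cdot \frac{1}{138329} \left(- \frac{1}{164387}\right) + 2 i \sqrt{5201} = \frac{9735}{8137} \left(- \frac{1}{164387}\right) + 2 i \sqrt{5201} = - \frac{9735}{1337617019} + 2 i \sqrt{5201}$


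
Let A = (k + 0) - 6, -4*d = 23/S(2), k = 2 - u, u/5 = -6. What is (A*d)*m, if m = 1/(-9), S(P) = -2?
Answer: -299/36 ≈ -8.3056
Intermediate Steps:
u = -30 (u = 5*(-6) = -30)
k = 32 (k = 2 - 1*(-30) = 2 + 30 = 32)
d = 23/8 (d = -23/(4*(-2)) = -23*(-1)/(4*2) = -¼*(-23/2) = 23/8 ≈ 2.8750)
m = -⅑ ≈ -0.11111
A = 26 (A = (32 + 0) - 6 = 32 - 6 = 26)
(A*d)*m = (26*(23/8))*(-⅑) = (299/4)*(-⅑) = -299/36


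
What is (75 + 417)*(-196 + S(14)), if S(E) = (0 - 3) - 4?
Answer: -99876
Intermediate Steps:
S(E) = -7 (S(E) = -3 - 4 = -7)
(75 + 417)*(-196 + S(14)) = (75 + 417)*(-196 - 7) = 492*(-203) = -99876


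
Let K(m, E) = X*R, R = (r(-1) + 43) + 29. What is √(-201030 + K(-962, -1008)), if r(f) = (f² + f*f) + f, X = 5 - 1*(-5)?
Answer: 10*I*√2003 ≈ 447.55*I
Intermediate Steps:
X = 10 (X = 5 + 5 = 10)
r(f) = f + 2*f² (r(f) = (f² + f²) + f = 2*f² + f = f + 2*f²)
R = 73 (R = (-(1 + 2*(-1)) + 43) + 29 = (-(1 - 2) + 43) + 29 = (-1*(-1) + 43) + 29 = (1 + 43) + 29 = 44 + 29 = 73)
K(m, E) = 730 (K(m, E) = 10*73 = 730)
√(-201030 + K(-962, -1008)) = √(-201030 + 730) = √(-200300) = 10*I*√2003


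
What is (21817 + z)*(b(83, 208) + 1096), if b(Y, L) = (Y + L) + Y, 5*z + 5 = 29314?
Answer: 40687836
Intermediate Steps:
z = 29309/5 (z = -1 + (⅕)*29314 = -1 + 29314/5 = 29309/5 ≈ 5861.8)
b(Y, L) = L + 2*Y (b(Y, L) = (L + Y) + Y = L + 2*Y)
(21817 + z)*(b(83, 208) + 1096) = (21817 + 29309/5)*((208 + 2*83) + 1096) = 138394*((208 + 166) + 1096)/5 = 138394*(374 + 1096)/5 = (138394/5)*1470 = 40687836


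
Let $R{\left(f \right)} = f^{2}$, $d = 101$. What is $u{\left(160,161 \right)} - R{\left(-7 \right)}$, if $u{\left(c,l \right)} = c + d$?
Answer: $212$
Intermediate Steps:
$u{\left(c,l \right)} = 101 + c$ ($u{\left(c,l \right)} = c + 101 = 101 + c$)
$u{\left(160,161 \right)} - R{\left(-7 \right)} = \left(101 + 160\right) - \left(-7\right)^{2} = 261 - 49 = 212$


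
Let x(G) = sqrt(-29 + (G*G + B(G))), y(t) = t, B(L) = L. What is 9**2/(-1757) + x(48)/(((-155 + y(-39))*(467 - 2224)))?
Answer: -81/1757 + sqrt(2323)/340858 ≈ -0.045960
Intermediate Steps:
x(G) = sqrt(-29 + G + G**2) (x(G) = sqrt(-29 + (G*G + G)) = sqrt(-29 + (G**2 + G)) = sqrt(-29 + (G + G**2)) = sqrt(-29 + G + G**2))
9**2/(-1757) + x(48)/(((-155 + y(-39))*(467 - 2224))) = 9**2/(-1757) + sqrt(-29 + 48 + 48**2)/(((-155 - 39)*(467 - 2224))) = 81*(-1/1757) + sqrt(-29 + 48 + 2304)/((-194*(-1757))) = -81/1757 + sqrt(2323)/340858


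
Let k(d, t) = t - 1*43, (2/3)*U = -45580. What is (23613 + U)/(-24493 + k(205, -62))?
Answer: 44757/24598 ≈ 1.8195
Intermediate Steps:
U = -68370 (U = (3/2)*(-45580) = -68370)
k(d, t) = -43 + t (k(d, t) = t - 43 = -43 + t)
(23613 + U)/(-24493 + k(205, -62)) = (23613 - 68370)/(-24493 + (-43 - 62)) = -44757/(-24493 - 105) = -44757/(-24598) = -44757*(-1/24598) = 44757/24598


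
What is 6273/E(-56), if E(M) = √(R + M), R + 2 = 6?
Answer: -6273*I*√13/26 ≈ -869.91*I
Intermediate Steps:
R = 4 (R = -2 + 6 = 4)
E(M) = √(4 + M)
6273/E(-56) = 6273/(√(4 - 56)) = 6273/(√(-52)) = 6273/((2*I*√13)) = 6273*(-I*√13/26) = -6273*I*√13/26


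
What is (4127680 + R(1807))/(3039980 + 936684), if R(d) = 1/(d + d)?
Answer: 14917435521/14371663696 ≈ 1.0380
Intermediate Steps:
R(d) = 1/(2*d)
(4127680 + R(1807))/(3039980 + 936684) = (4127680 + (1/2)/1807)/(3039980 + 936684) = (4127680 + (1/2)*(1/1807))/3976664 = (4127680 + 1/3614)*(1/3976664) = (14917435521/3614)*(1/3976664) = 14917435521/14371663696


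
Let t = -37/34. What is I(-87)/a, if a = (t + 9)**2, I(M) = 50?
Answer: 57800/72361 ≈ 0.79877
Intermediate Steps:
t = -37/34 (t = -37*1/34 = -37/34 ≈ -1.0882)
a = 72361/1156 (a = (-37/34 + 9)**2 = (269/34)**2 = 72361/1156 ≈ 62.596)
I(-87)/a = 50/(72361/1156) = 50*(1156/72361) = 57800/72361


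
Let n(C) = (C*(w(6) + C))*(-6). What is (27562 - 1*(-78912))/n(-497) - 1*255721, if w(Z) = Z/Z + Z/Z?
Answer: -188733658682/738045 ≈ -2.5572e+5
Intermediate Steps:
w(Z) = 2 (w(Z) = 1 + 1 = 2)
n(C) = -6*C*(2 + C) (n(C) = (C*(2 + C))*(-6) = -6*C*(2 + C))
(27562 - 1*(-78912))/n(-497) - 1*255721 = (27562 - 1*(-78912))/((-6*(-497)*(2 - 497))) - 1*255721 = (27562 + 78912)/((-6*(-497)*(-495))) - 255721 = 106474/(-1476090) - 255721 = 106474*(-1/1476090) - 255721 = -53237/738045 - 255721 = -188733658682/738045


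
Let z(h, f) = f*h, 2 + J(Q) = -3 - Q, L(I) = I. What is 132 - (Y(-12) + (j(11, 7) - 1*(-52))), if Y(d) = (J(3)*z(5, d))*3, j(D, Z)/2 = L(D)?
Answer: -1382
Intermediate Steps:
j(D, Z) = 2*D
J(Q) = -5 - Q (J(Q) = -2 + (-3 - Q) = -5 - Q)
Y(d) = -120*d (Y(d) = ((-5 - 1*3)*(d*5))*3 = ((-5 - 3)*(5*d))*3 = -40*d*3 = -120*d)
132 - (Y(-12) + (j(11, 7) - 1*(-52))) = 132 - (-120*(-12) + (2*11 - 1*(-52))) = 132 - (1440 + (22 + 52)) = 132 - (1440 + 74) = 132 - 1*1514 = 132 - 1514 = -1382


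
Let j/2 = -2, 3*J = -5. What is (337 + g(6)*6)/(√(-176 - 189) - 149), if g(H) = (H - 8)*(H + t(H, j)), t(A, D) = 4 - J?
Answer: -29353/22566 - 197*I*√365/22566 ≈ -1.3008 - 0.16679*I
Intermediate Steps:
J = -5/3 (J = (⅓)*(-5) = -5/3 ≈ -1.6667)
j = -4 (j = 2*(-2) = -4)
t(A, D) = 17/3 (t(A, D) = 4 - 1*(-5/3) = 4 + 5/3 = 17/3)
g(H) = (-8 + H)*(17/3 + H) (g(H) = (H - 8)*(H + 17/3) = (-8 + H)*(17/3 + H))
(337 + g(6)*6)/(√(-176 - 189) - 149) = (337 + (-136/3 + 6² - 7/3*6)*6)/(√(-176 - 189) - 149) = (337 + (-136/3 + 36 - 14)*6)/(√(-365) - 149) = (337 - 70/3*6)/(I*√365 - 149) = (337 - 140)/(-149 + I*√365) = 197/(-149 + I*√365)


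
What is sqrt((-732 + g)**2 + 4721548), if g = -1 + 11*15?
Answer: 2*sqrt(1261043) ≈ 2245.9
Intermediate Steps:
g = 164 (g = -1 + 165 = 164)
sqrt((-732 + g)**2 + 4721548) = sqrt((-732 + 164)**2 + 4721548) = sqrt((-568)**2 + 4721548) = sqrt(322624 + 4721548) = sqrt(5044172) = 2*sqrt(1261043)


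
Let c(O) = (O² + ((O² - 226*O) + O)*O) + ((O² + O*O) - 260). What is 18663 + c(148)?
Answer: -1602493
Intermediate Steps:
c(O) = -260 + 3*O² + O*(O² - 225*O) (c(O) = (O² + (O² - 225*O)*O) + ((O² + O²) - 260) = (O² + O*(O² - 225*O)) + (2*O² - 260) = (O² + O*(O² - 225*O)) + (-260 + 2*O²) = -260 + 3*O² + O*(O² - 225*O))
18663 + c(148) = 18663 + (-260 + 148³ - 222*148²) = 18663 + (-260 + 3241792 - 222*21904) = 18663 + (-260 + 3241792 - 4862688) = 18663 - 1621156 = -1602493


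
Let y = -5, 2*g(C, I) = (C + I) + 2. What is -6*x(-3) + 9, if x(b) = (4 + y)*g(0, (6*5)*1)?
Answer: 105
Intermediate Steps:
g(C, I) = 1 + C/2 + I/2 (g(C, I) = ((C + I) + 2)/2 = (2 + C + I)/2 = 1 + C/2 + I/2)
x(b) = -16 (x(b) = (4 - 5)*(1 + (½)*0 + ((6*5)*1)/2) = -(1 + 0 + (30*1)/2) = -(1 + 0 + (½)*30) = -(1 + 0 + 15) = -1*16 = -16)
-6*x(-3) + 9 = -6*(-16) + 9 = 96 + 9 = 105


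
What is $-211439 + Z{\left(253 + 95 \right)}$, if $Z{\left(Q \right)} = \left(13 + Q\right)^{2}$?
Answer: $-81118$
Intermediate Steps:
$-211439 + Z{\left(253 + 95 \right)} = -211439 + \left(13 + \left(253 + 95\right)\right)^{2} = -211439 + \left(13 + 348\right)^{2} = -211439 + 361^{2} = -211439 + 130321 = -81118$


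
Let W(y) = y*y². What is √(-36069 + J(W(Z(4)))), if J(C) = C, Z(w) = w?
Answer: I*√36005 ≈ 189.75*I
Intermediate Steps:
W(y) = y³
√(-36069 + J(W(Z(4)))) = √(-36069 + 4³) = √(-36069 + 64) = √(-36005) = I*√36005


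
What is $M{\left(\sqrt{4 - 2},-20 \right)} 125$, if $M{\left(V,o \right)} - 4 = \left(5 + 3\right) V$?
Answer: $500 + 1000 \sqrt{2} \approx 1914.2$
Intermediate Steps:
$M{\left(V,o \right)} = 4 + 8 V$ ($M{\left(V,o \right)} = 4 + \left(5 + 3\right) V = 4 + 8 V$)
$M{\left(\sqrt{4 - 2},-20 \right)} 125 = \left(4 + 8 \sqrt{4 - 2}\right) 125 = \left(4 + 8 \sqrt{2}\right) 125 = 500 + 1000 \sqrt{2}$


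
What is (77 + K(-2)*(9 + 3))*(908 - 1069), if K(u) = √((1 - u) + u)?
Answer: -14329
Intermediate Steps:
K(u) = 1 (K(u) = √1 = 1)
(77 + K(-2)*(9 + 3))*(908 - 1069) = (77 + 1*(9 + 3))*(908 - 1069) = (77 + 1*12)*(-161) = (77 + 12)*(-161) = 89*(-161) = -14329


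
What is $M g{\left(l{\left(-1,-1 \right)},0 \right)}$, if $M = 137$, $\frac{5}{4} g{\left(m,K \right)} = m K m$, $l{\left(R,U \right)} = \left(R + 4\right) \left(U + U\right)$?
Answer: $0$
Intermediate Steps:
$l{\left(R,U \right)} = 2 U \left(4 + R\right)$ ($l{\left(R,U \right)} = \left(4 + R\right) 2 U = 2 U \left(4 + R\right)$)
$g{\left(m,K \right)} = \frac{4 K m^{2}}{5}$ ($g{\left(m,K \right)} = \frac{4 m K m}{5} = \frac{4 K m m}{5} = \frac{4 K m^{2}}{5}$)
$M g{\left(l{\left(-1,-1 \right)},0 \right)} = 137 \cdot \frac{4}{5} \cdot 0 \left(2 \left(-1\right) \left(4 - 1\right)\right)^{2} = 137 \cdot \frac{4}{5} \cdot 0 \left(2 \left(-1\right) 3\right)^{2} = 137 \cdot \frac{4}{5} \cdot 0 \left(-6\right)^{2} = 137 \cdot \frac{4}{5} \cdot 0 \cdot 36 = 137 \cdot 0 = 0$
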